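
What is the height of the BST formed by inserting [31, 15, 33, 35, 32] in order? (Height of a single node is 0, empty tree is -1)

Insertion order: [31, 15, 33, 35, 32]
Tree (level-order array): [31, 15, 33, None, None, 32, 35]
Compute height bottom-up (empty subtree = -1):
  height(15) = 1 + max(-1, -1) = 0
  height(32) = 1 + max(-1, -1) = 0
  height(35) = 1 + max(-1, -1) = 0
  height(33) = 1 + max(0, 0) = 1
  height(31) = 1 + max(0, 1) = 2
Height = 2


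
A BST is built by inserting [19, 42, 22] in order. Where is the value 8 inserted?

Starting tree (level order): [19, None, 42, 22]
Insertion path: 19
Result: insert 8 as left child of 19
Final tree (level order): [19, 8, 42, None, None, 22]


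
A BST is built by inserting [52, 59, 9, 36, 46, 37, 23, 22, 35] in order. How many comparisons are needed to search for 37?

Search path for 37: 52 -> 9 -> 36 -> 46 -> 37
Found: True
Comparisons: 5


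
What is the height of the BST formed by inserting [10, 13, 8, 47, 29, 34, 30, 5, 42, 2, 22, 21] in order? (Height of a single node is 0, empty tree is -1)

Insertion order: [10, 13, 8, 47, 29, 34, 30, 5, 42, 2, 22, 21]
Tree (level-order array): [10, 8, 13, 5, None, None, 47, 2, None, 29, None, None, None, 22, 34, 21, None, 30, 42]
Compute height bottom-up (empty subtree = -1):
  height(2) = 1 + max(-1, -1) = 0
  height(5) = 1 + max(0, -1) = 1
  height(8) = 1 + max(1, -1) = 2
  height(21) = 1 + max(-1, -1) = 0
  height(22) = 1 + max(0, -1) = 1
  height(30) = 1 + max(-1, -1) = 0
  height(42) = 1 + max(-1, -1) = 0
  height(34) = 1 + max(0, 0) = 1
  height(29) = 1 + max(1, 1) = 2
  height(47) = 1 + max(2, -1) = 3
  height(13) = 1 + max(-1, 3) = 4
  height(10) = 1 + max(2, 4) = 5
Height = 5


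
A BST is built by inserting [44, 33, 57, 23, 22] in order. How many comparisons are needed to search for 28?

Search path for 28: 44 -> 33 -> 23
Found: False
Comparisons: 3


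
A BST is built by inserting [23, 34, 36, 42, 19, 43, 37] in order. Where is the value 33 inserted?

Starting tree (level order): [23, 19, 34, None, None, None, 36, None, 42, 37, 43]
Insertion path: 23 -> 34
Result: insert 33 as left child of 34
Final tree (level order): [23, 19, 34, None, None, 33, 36, None, None, None, 42, 37, 43]


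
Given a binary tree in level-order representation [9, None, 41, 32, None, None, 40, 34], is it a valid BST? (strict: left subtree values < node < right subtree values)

Level-order array: [9, None, 41, 32, None, None, 40, 34]
Validate using subtree bounds (lo, hi): at each node, require lo < value < hi,
then recurse left with hi=value and right with lo=value.
Preorder trace (stopping at first violation):
  at node 9 with bounds (-inf, +inf): OK
  at node 41 with bounds (9, +inf): OK
  at node 32 with bounds (9, 41): OK
  at node 40 with bounds (32, 41): OK
  at node 34 with bounds (32, 40): OK
No violation found at any node.
Result: Valid BST


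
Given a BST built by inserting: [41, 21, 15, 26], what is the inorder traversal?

Tree insertion order: [41, 21, 15, 26]
Tree (level-order array): [41, 21, None, 15, 26]
Inorder traversal: [15, 21, 26, 41]


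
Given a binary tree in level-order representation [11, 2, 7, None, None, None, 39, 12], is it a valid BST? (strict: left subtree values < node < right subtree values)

Level-order array: [11, 2, 7, None, None, None, 39, 12]
Validate using subtree bounds (lo, hi): at each node, require lo < value < hi,
then recurse left with hi=value and right with lo=value.
Preorder trace (stopping at first violation):
  at node 11 with bounds (-inf, +inf): OK
  at node 2 with bounds (-inf, 11): OK
  at node 7 with bounds (11, +inf): VIOLATION
Node 7 violates its bound: not (11 < 7 < +inf).
Result: Not a valid BST


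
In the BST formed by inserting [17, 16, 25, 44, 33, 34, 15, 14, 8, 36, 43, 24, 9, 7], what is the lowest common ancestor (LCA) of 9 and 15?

Tree insertion order: [17, 16, 25, 44, 33, 34, 15, 14, 8, 36, 43, 24, 9, 7]
Tree (level-order array): [17, 16, 25, 15, None, 24, 44, 14, None, None, None, 33, None, 8, None, None, 34, 7, 9, None, 36, None, None, None, None, None, 43]
In a BST, the LCA of p=9, q=15 is the first node v on the
root-to-leaf path with p <= v <= q (go left if both < v, right if both > v).
Walk from root:
  at 17: both 9 and 15 < 17, go left
  at 16: both 9 and 15 < 16, go left
  at 15: 9 <= 15 <= 15, this is the LCA
LCA = 15


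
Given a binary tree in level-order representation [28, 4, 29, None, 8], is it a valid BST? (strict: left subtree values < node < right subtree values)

Level-order array: [28, 4, 29, None, 8]
Validate using subtree bounds (lo, hi): at each node, require lo < value < hi,
then recurse left with hi=value and right with lo=value.
Preorder trace (stopping at first violation):
  at node 28 with bounds (-inf, +inf): OK
  at node 4 with bounds (-inf, 28): OK
  at node 8 with bounds (4, 28): OK
  at node 29 with bounds (28, +inf): OK
No violation found at any node.
Result: Valid BST


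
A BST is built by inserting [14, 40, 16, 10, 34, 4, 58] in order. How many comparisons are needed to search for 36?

Search path for 36: 14 -> 40 -> 16 -> 34
Found: False
Comparisons: 4


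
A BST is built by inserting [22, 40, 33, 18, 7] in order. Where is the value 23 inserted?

Starting tree (level order): [22, 18, 40, 7, None, 33]
Insertion path: 22 -> 40 -> 33
Result: insert 23 as left child of 33
Final tree (level order): [22, 18, 40, 7, None, 33, None, None, None, 23]


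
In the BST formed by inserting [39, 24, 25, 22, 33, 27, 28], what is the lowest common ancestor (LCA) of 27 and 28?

Tree insertion order: [39, 24, 25, 22, 33, 27, 28]
Tree (level-order array): [39, 24, None, 22, 25, None, None, None, 33, 27, None, None, 28]
In a BST, the LCA of p=27, q=28 is the first node v on the
root-to-leaf path with p <= v <= q (go left if both < v, right if both > v).
Walk from root:
  at 39: both 27 and 28 < 39, go left
  at 24: both 27 and 28 > 24, go right
  at 25: both 27 and 28 > 25, go right
  at 33: both 27 and 28 < 33, go left
  at 27: 27 <= 27 <= 28, this is the LCA
LCA = 27


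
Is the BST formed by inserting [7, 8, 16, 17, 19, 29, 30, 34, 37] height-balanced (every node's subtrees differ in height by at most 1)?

Tree (level-order array): [7, None, 8, None, 16, None, 17, None, 19, None, 29, None, 30, None, 34, None, 37]
Definition: a tree is height-balanced if, at every node, |h(left) - h(right)| <= 1 (empty subtree has height -1).
Bottom-up per-node check:
  node 37: h_left=-1, h_right=-1, diff=0 [OK], height=0
  node 34: h_left=-1, h_right=0, diff=1 [OK], height=1
  node 30: h_left=-1, h_right=1, diff=2 [FAIL (|-1-1|=2 > 1)], height=2
  node 29: h_left=-1, h_right=2, diff=3 [FAIL (|-1-2|=3 > 1)], height=3
  node 19: h_left=-1, h_right=3, diff=4 [FAIL (|-1-3|=4 > 1)], height=4
  node 17: h_left=-1, h_right=4, diff=5 [FAIL (|-1-4|=5 > 1)], height=5
  node 16: h_left=-1, h_right=5, diff=6 [FAIL (|-1-5|=6 > 1)], height=6
  node 8: h_left=-1, h_right=6, diff=7 [FAIL (|-1-6|=7 > 1)], height=7
  node 7: h_left=-1, h_right=7, diff=8 [FAIL (|-1-7|=8 > 1)], height=8
Node 30 violates the condition: |-1 - 1| = 2 > 1.
Result: Not balanced


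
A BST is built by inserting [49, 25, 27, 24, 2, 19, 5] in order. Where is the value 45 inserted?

Starting tree (level order): [49, 25, None, 24, 27, 2, None, None, None, None, 19, 5]
Insertion path: 49 -> 25 -> 27
Result: insert 45 as right child of 27
Final tree (level order): [49, 25, None, 24, 27, 2, None, None, 45, None, 19, None, None, 5]


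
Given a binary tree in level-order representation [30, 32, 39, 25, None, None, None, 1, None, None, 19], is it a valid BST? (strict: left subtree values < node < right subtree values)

Level-order array: [30, 32, 39, 25, None, None, None, 1, None, None, 19]
Validate using subtree bounds (lo, hi): at each node, require lo < value < hi,
then recurse left with hi=value and right with lo=value.
Preorder trace (stopping at first violation):
  at node 30 with bounds (-inf, +inf): OK
  at node 32 with bounds (-inf, 30): VIOLATION
Node 32 violates its bound: not (-inf < 32 < 30).
Result: Not a valid BST


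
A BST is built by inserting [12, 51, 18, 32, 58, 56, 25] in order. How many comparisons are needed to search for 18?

Search path for 18: 12 -> 51 -> 18
Found: True
Comparisons: 3


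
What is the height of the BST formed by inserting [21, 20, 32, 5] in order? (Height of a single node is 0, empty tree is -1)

Insertion order: [21, 20, 32, 5]
Tree (level-order array): [21, 20, 32, 5]
Compute height bottom-up (empty subtree = -1):
  height(5) = 1 + max(-1, -1) = 0
  height(20) = 1 + max(0, -1) = 1
  height(32) = 1 + max(-1, -1) = 0
  height(21) = 1 + max(1, 0) = 2
Height = 2


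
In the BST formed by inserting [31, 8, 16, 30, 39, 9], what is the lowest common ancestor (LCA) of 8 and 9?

Tree insertion order: [31, 8, 16, 30, 39, 9]
Tree (level-order array): [31, 8, 39, None, 16, None, None, 9, 30]
In a BST, the LCA of p=8, q=9 is the first node v on the
root-to-leaf path with p <= v <= q (go left if both < v, right if both > v).
Walk from root:
  at 31: both 8 and 9 < 31, go left
  at 8: 8 <= 8 <= 9, this is the LCA
LCA = 8


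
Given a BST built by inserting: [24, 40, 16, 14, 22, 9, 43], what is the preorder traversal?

Tree insertion order: [24, 40, 16, 14, 22, 9, 43]
Tree (level-order array): [24, 16, 40, 14, 22, None, 43, 9]
Preorder traversal: [24, 16, 14, 9, 22, 40, 43]


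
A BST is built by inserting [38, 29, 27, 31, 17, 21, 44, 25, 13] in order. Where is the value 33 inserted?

Starting tree (level order): [38, 29, 44, 27, 31, None, None, 17, None, None, None, 13, 21, None, None, None, 25]
Insertion path: 38 -> 29 -> 31
Result: insert 33 as right child of 31
Final tree (level order): [38, 29, 44, 27, 31, None, None, 17, None, None, 33, 13, 21, None, None, None, None, None, 25]


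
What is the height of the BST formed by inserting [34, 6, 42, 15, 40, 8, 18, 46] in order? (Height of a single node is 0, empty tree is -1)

Insertion order: [34, 6, 42, 15, 40, 8, 18, 46]
Tree (level-order array): [34, 6, 42, None, 15, 40, 46, 8, 18]
Compute height bottom-up (empty subtree = -1):
  height(8) = 1 + max(-1, -1) = 0
  height(18) = 1 + max(-1, -1) = 0
  height(15) = 1 + max(0, 0) = 1
  height(6) = 1 + max(-1, 1) = 2
  height(40) = 1 + max(-1, -1) = 0
  height(46) = 1 + max(-1, -1) = 0
  height(42) = 1 + max(0, 0) = 1
  height(34) = 1 + max(2, 1) = 3
Height = 3


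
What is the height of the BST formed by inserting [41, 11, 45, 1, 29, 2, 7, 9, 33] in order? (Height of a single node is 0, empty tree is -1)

Insertion order: [41, 11, 45, 1, 29, 2, 7, 9, 33]
Tree (level-order array): [41, 11, 45, 1, 29, None, None, None, 2, None, 33, None, 7, None, None, None, 9]
Compute height bottom-up (empty subtree = -1):
  height(9) = 1 + max(-1, -1) = 0
  height(7) = 1 + max(-1, 0) = 1
  height(2) = 1 + max(-1, 1) = 2
  height(1) = 1 + max(-1, 2) = 3
  height(33) = 1 + max(-1, -1) = 0
  height(29) = 1 + max(-1, 0) = 1
  height(11) = 1 + max(3, 1) = 4
  height(45) = 1 + max(-1, -1) = 0
  height(41) = 1 + max(4, 0) = 5
Height = 5


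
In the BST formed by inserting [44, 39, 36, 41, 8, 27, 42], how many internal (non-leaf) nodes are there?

Tree built from: [44, 39, 36, 41, 8, 27, 42]
Tree (level-order array): [44, 39, None, 36, 41, 8, None, None, 42, None, 27]
Rule: An internal node has at least one child.
Per-node child counts:
  node 44: 1 child(ren)
  node 39: 2 child(ren)
  node 36: 1 child(ren)
  node 8: 1 child(ren)
  node 27: 0 child(ren)
  node 41: 1 child(ren)
  node 42: 0 child(ren)
Matching nodes: [44, 39, 36, 8, 41]
Count of internal (non-leaf) nodes: 5


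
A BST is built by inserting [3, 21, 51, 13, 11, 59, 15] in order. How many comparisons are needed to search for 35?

Search path for 35: 3 -> 21 -> 51
Found: False
Comparisons: 3


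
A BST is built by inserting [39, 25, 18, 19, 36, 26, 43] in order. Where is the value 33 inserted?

Starting tree (level order): [39, 25, 43, 18, 36, None, None, None, 19, 26]
Insertion path: 39 -> 25 -> 36 -> 26
Result: insert 33 as right child of 26
Final tree (level order): [39, 25, 43, 18, 36, None, None, None, 19, 26, None, None, None, None, 33]


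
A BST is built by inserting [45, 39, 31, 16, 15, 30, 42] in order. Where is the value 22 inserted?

Starting tree (level order): [45, 39, None, 31, 42, 16, None, None, None, 15, 30]
Insertion path: 45 -> 39 -> 31 -> 16 -> 30
Result: insert 22 as left child of 30
Final tree (level order): [45, 39, None, 31, 42, 16, None, None, None, 15, 30, None, None, 22]


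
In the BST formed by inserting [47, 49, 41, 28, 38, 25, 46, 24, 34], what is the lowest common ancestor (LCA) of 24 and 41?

Tree insertion order: [47, 49, 41, 28, 38, 25, 46, 24, 34]
Tree (level-order array): [47, 41, 49, 28, 46, None, None, 25, 38, None, None, 24, None, 34]
In a BST, the LCA of p=24, q=41 is the first node v on the
root-to-leaf path with p <= v <= q (go left if both < v, right if both > v).
Walk from root:
  at 47: both 24 and 41 < 47, go left
  at 41: 24 <= 41 <= 41, this is the LCA
LCA = 41


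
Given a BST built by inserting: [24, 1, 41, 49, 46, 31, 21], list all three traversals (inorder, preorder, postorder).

Tree insertion order: [24, 1, 41, 49, 46, 31, 21]
Tree (level-order array): [24, 1, 41, None, 21, 31, 49, None, None, None, None, 46]
Inorder (L, root, R): [1, 21, 24, 31, 41, 46, 49]
Preorder (root, L, R): [24, 1, 21, 41, 31, 49, 46]
Postorder (L, R, root): [21, 1, 31, 46, 49, 41, 24]


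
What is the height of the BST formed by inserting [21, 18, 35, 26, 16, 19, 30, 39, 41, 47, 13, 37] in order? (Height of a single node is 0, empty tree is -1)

Insertion order: [21, 18, 35, 26, 16, 19, 30, 39, 41, 47, 13, 37]
Tree (level-order array): [21, 18, 35, 16, 19, 26, 39, 13, None, None, None, None, 30, 37, 41, None, None, None, None, None, None, None, 47]
Compute height bottom-up (empty subtree = -1):
  height(13) = 1 + max(-1, -1) = 0
  height(16) = 1 + max(0, -1) = 1
  height(19) = 1 + max(-1, -1) = 0
  height(18) = 1 + max(1, 0) = 2
  height(30) = 1 + max(-1, -1) = 0
  height(26) = 1 + max(-1, 0) = 1
  height(37) = 1 + max(-1, -1) = 0
  height(47) = 1 + max(-1, -1) = 0
  height(41) = 1 + max(-1, 0) = 1
  height(39) = 1 + max(0, 1) = 2
  height(35) = 1 + max(1, 2) = 3
  height(21) = 1 + max(2, 3) = 4
Height = 4


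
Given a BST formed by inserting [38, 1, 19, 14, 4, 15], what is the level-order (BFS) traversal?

Tree insertion order: [38, 1, 19, 14, 4, 15]
Tree (level-order array): [38, 1, None, None, 19, 14, None, 4, 15]
BFS from the root, enqueuing left then right child of each popped node:
  queue [38] -> pop 38, enqueue [1], visited so far: [38]
  queue [1] -> pop 1, enqueue [19], visited so far: [38, 1]
  queue [19] -> pop 19, enqueue [14], visited so far: [38, 1, 19]
  queue [14] -> pop 14, enqueue [4, 15], visited so far: [38, 1, 19, 14]
  queue [4, 15] -> pop 4, enqueue [none], visited so far: [38, 1, 19, 14, 4]
  queue [15] -> pop 15, enqueue [none], visited so far: [38, 1, 19, 14, 4, 15]
Result: [38, 1, 19, 14, 4, 15]


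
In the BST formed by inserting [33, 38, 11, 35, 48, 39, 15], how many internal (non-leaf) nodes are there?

Tree built from: [33, 38, 11, 35, 48, 39, 15]
Tree (level-order array): [33, 11, 38, None, 15, 35, 48, None, None, None, None, 39]
Rule: An internal node has at least one child.
Per-node child counts:
  node 33: 2 child(ren)
  node 11: 1 child(ren)
  node 15: 0 child(ren)
  node 38: 2 child(ren)
  node 35: 0 child(ren)
  node 48: 1 child(ren)
  node 39: 0 child(ren)
Matching nodes: [33, 11, 38, 48]
Count of internal (non-leaf) nodes: 4


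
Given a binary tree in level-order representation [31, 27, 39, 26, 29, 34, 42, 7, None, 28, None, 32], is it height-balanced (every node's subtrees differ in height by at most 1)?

Tree (level-order array): [31, 27, 39, 26, 29, 34, 42, 7, None, 28, None, 32]
Definition: a tree is height-balanced if, at every node, |h(left) - h(right)| <= 1 (empty subtree has height -1).
Bottom-up per-node check:
  node 7: h_left=-1, h_right=-1, diff=0 [OK], height=0
  node 26: h_left=0, h_right=-1, diff=1 [OK], height=1
  node 28: h_left=-1, h_right=-1, diff=0 [OK], height=0
  node 29: h_left=0, h_right=-1, diff=1 [OK], height=1
  node 27: h_left=1, h_right=1, diff=0 [OK], height=2
  node 32: h_left=-1, h_right=-1, diff=0 [OK], height=0
  node 34: h_left=0, h_right=-1, diff=1 [OK], height=1
  node 42: h_left=-1, h_right=-1, diff=0 [OK], height=0
  node 39: h_left=1, h_right=0, diff=1 [OK], height=2
  node 31: h_left=2, h_right=2, diff=0 [OK], height=3
All nodes satisfy the balance condition.
Result: Balanced


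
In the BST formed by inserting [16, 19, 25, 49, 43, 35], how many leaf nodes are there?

Tree built from: [16, 19, 25, 49, 43, 35]
Tree (level-order array): [16, None, 19, None, 25, None, 49, 43, None, 35]
Rule: A leaf has 0 children.
Per-node child counts:
  node 16: 1 child(ren)
  node 19: 1 child(ren)
  node 25: 1 child(ren)
  node 49: 1 child(ren)
  node 43: 1 child(ren)
  node 35: 0 child(ren)
Matching nodes: [35]
Count of leaf nodes: 1


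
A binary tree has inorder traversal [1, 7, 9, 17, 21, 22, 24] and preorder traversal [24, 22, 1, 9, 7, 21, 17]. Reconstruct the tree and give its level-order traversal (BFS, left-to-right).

Inorder:  [1, 7, 9, 17, 21, 22, 24]
Preorder: [24, 22, 1, 9, 7, 21, 17]
Algorithm: preorder visits root first, so consume preorder in order;
for each root, split the current inorder slice at that value into
left-subtree inorder and right-subtree inorder, then recurse.
Recursive splits:
  root=24; inorder splits into left=[1, 7, 9, 17, 21, 22], right=[]
  root=22; inorder splits into left=[1, 7, 9, 17, 21], right=[]
  root=1; inorder splits into left=[], right=[7, 9, 17, 21]
  root=9; inorder splits into left=[7], right=[17, 21]
  root=7; inorder splits into left=[], right=[]
  root=21; inorder splits into left=[17], right=[]
  root=17; inorder splits into left=[], right=[]
Reconstructed level-order: [24, 22, 1, 9, 7, 21, 17]


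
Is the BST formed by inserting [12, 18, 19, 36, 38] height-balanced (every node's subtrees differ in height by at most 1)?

Tree (level-order array): [12, None, 18, None, 19, None, 36, None, 38]
Definition: a tree is height-balanced if, at every node, |h(left) - h(right)| <= 1 (empty subtree has height -1).
Bottom-up per-node check:
  node 38: h_left=-1, h_right=-1, diff=0 [OK], height=0
  node 36: h_left=-1, h_right=0, diff=1 [OK], height=1
  node 19: h_left=-1, h_right=1, diff=2 [FAIL (|-1-1|=2 > 1)], height=2
  node 18: h_left=-1, h_right=2, diff=3 [FAIL (|-1-2|=3 > 1)], height=3
  node 12: h_left=-1, h_right=3, diff=4 [FAIL (|-1-3|=4 > 1)], height=4
Node 19 violates the condition: |-1 - 1| = 2 > 1.
Result: Not balanced


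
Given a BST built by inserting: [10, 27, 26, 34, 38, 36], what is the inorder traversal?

Tree insertion order: [10, 27, 26, 34, 38, 36]
Tree (level-order array): [10, None, 27, 26, 34, None, None, None, 38, 36]
Inorder traversal: [10, 26, 27, 34, 36, 38]


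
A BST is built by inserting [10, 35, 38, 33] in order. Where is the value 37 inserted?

Starting tree (level order): [10, None, 35, 33, 38]
Insertion path: 10 -> 35 -> 38
Result: insert 37 as left child of 38
Final tree (level order): [10, None, 35, 33, 38, None, None, 37]


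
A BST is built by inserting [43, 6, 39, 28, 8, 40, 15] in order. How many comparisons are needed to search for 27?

Search path for 27: 43 -> 6 -> 39 -> 28 -> 8 -> 15
Found: False
Comparisons: 6


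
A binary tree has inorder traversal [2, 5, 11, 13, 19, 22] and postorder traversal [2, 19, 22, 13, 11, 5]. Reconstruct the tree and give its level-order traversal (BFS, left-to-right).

Inorder:   [2, 5, 11, 13, 19, 22]
Postorder: [2, 19, 22, 13, 11, 5]
Algorithm: postorder visits root last, so walk postorder right-to-left;
each value is the root of the current inorder slice — split it at that
value, recurse on the right subtree first, then the left.
Recursive splits:
  root=5; inorder splits into left=[2], right=[11, 13, 19, 22]
  root=11; inorder splits into left=[], right=[13, 19, 22]
  root=13; inorder splits into left=[], right=[19, 22]
  root=22; inorder splits into left=[19], right=[]
  root=19; inorder splits into left=[], right=[]
  root=2; inorder splits into left=[], right=[]
Reconstructed level-order: [5, 2, 11, 13, 22, 19]


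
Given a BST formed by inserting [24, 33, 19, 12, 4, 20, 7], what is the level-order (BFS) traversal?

Tree insertion order: [24, 33, 19, 12, 4, 20, 7]
Tree (level-order array): [24, 19, 33, 12, 20, None, None, 4, None, None, None, None, 7]
BFS from the root, enqueuing left then right child of each popped node:
  queue [24] -> pop 24, enqueue [19, 33], visited so far: [24]
  queue [19, 33] -> pop 19, enqueue [12, 20], visited so far: [24, 19]
  queue [33, 12, 20] -> pop 33, enqueue [none], visited so far: [24, 19, 33]
  queue [12, 20] -> pop 12, enqueue [4], visited so far: [24, 19, 33, 12]
  queue [20, 4] -> pop 20, enqueue [none], visited so far: [24, 19, 33, 12, 20]
  queue [4] -> pop 4, enqueue [7], visited so far: [24, 19, 33, 12, 20, 4]
  queue [7] -> pop 7, enqueue [none], visited so far: [24, 19, 33, 12, 20, 4, 7]
Result: [24, 19, 33, 12, 20, 4, 7]


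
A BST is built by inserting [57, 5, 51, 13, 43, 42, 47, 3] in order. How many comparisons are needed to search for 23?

Search path for 23: 57 -> 5 -> 51 -> 13 -> 43 -> 42
Found: False
Comparisons: 6


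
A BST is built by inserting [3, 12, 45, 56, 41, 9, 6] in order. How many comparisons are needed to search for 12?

Search path for 12: 3 -> 12
Found: True
Comparisons: 2


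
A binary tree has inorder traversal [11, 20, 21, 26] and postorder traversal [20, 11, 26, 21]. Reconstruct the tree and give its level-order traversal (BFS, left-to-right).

Inorder:   [11, 20, 21, 26]
Postorder: [20, 11, 26, 21]
Algorithm: postorder visits root last, so walk postorder right-to-left;
each value is the root of the current inorder slice — split it at that
value, recurse on the right subtree first, then the left.
Recursive splits:
  root=21; inorder splits into left=[11, 20], right=[26]
  root=26; inorder splits into left=[], right=[]
  root=11; inorder splits into left=[], right=[20]
  root=20; inorder splits into left=[], right=[]
Reconstructed level-order: [21, 11, 26, 20]


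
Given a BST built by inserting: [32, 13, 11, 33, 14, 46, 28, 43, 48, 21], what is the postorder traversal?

Tree insertion order: [32, 13, 11, 33, 14, 46, 28, 43, 48, 21]
Tree (level-order array): [32, 13, 33, 11, 14, None, 46, None, None, None, 28, 43, 48, 21]
Postorder traversal: [11, 21, 28, 14, 13, 43, 48, 46, 33, 32]


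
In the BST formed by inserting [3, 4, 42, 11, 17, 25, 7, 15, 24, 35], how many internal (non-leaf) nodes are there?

Tree built from: [3, 4, 42, 11, 17, 25, 7, 15, 24, 35]
Tree (level-order array): [3, None, 4, None, 42, 11, None, 7, 17, None, None, 15, 25, None, None, 24, 35]
Rule: An internal node has at least one child.
Per-node child counts:
  node 3: 1 child(ren)
  node 4: 1 child(ren)
  node 42: 1 child(ren)
  node 11: 2 child(ren)
  node 7: 0 child(ren)
  node 17: 2 child(ren)
  node 15: 0 child(ren)
  node 25: 2 child(ren)
  node 24: 0 child(ren)
  node 35: 0 child(ren)
Matching nodes: [3, 4, 42, 11, 17, 25]
Count of internal (non-leaf) nodes: 6


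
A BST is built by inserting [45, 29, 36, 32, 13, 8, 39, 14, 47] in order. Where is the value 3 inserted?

Starting tree (level order): [45, 29, 47, 13, 36, None, None, 8, 14, 32, 39]
Insertion path: 45 -> 29 -> 13 -> 8
Result: insert 3 as left child of 8
Final tree (level order): [45, 29, 47, 13, 36, None, None, 8, 14, 32, 39, 3]


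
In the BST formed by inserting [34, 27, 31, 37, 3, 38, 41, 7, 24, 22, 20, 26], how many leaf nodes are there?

Tree built from: [34, 27, 31, 37, 3, 38, 41, 7, 24, 22, 20, 26]
Tree (level-order array): [34, 27, 37, 3, 31, None, 38, None, 7, None, None, None, 41, None, 24, None, None, 22, 26, 20]
Rule: A leaf has 0 children.
Per-node child counts:
  node 34: 2 child(ren)
  node 27: 2 child(ren)
  node 3: 1 child(ren)
  node 7: 1 child(ren)
  node 24: 2 child(ren)
  node 22: 1 child(ren)
  node 20: 0 child(ren)
  node 26: 0 child(ren)
  node 31: 0 child(ren)
  node 37: 1 child(ren)
  node 38: 1 child(ren)
  node 41: 0 child(ren)
Matching nodes: [20, 26, 31, 41]
Count of leaf nodes: 4


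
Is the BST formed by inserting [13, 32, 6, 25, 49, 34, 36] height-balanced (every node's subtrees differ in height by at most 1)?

Tree (level-order array): [13, 6, 32, None, None, 25, 49, None, None, 34, None, None, 36]
Definition: a tree is height-balanced if, at every node, |h(left) - h(right)| <= 1 (empty subtree has height -1).
Bottom-up per-node check:
  node 6: h_left=-1, h_right=-1, diff=0 [OK], height=0
  node 25: h_left=-1, h_right=-1, diff=0 [OK], height=0
  node 36: h_left=-1, h_right=-1, diff=0 [OK], height=0
  node 34: h_left=-1, h_right=0, diff=1 [OK], height=1
  node 49: h_left=1, h_right=-1, diff=2 [FAIL (|1--1|=2 > 1)], height=2
  node 32: h_left=0, h_right=2, diff=2 [FAIL (|0-2|=2 > 1)], height=3
  node 13: h_left=0, h_right=3, diff=3 [FAIL (|0-3|=3 > 1)], height=4
Node 49 violates the condition: |1 - -1| = 2 > 1.
Result: Not balanced


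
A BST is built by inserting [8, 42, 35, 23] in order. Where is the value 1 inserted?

Starting tree (level order): [8, None, 42, 35, None, 23]
Insertion path: 8
Result: insert 1 as left child of 8
Final tree (level order): [8, 1, 42, None, None, 35, None, 23]


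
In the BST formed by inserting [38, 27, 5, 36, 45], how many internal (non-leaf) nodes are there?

Tree built from: [38, 27, 5, 36, 45]
Tree (level-order array): [38, 27, 45, 5, 36]
Rule: An internal node has at least one child.
Per-node child counts:
  node 38: 2 child(ren)
  node 27: 2 child(ren)
  node 5: 0 child(ren)
  node 36: 0 child(ren)
  node 45: 0 child(ren)
Matching nodes: [38, 27]
Count of internal (non-leaf) nodes: 2


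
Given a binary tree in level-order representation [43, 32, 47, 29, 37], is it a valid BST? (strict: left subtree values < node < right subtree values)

Level-order array: [43, 32, 47, 29, 37]
Validate using subtree bounds (lo, hi): at each node, require lo < value < hi,
then recurse left with hi=value and right with lo=value.
Preorder trace (stopping at first violation):
  at node 43 with bounds (-inf, +inf): OK
  at node 32 with bounds (-inf, 43): OK
  at node 29 with bounds (-inf, 32): OK
  at node 37 with bounds (32, 43): OK
  at node 47 with bounds (43, +inf): OK
No violation found at any node.
Result: Valid BST


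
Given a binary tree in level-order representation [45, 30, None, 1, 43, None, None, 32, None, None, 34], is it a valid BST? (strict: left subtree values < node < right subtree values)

Level-order array: [45, 30, None, 1, 43, None, None, 32, None, None, 34]
Validate using subtree bounds (lo, hi): at each node, require lo < value < hi,
then recurse left with hi=value and right with lo=value.
Preorder trace (stopping at first violation):
  at node 45 with bounds (-inf, +inf): OK
  at node 30 with bounds (-inf, 45): OK
  at node 1 with bounds (-inf, 30): OK
  at node 43 with bounds (30, 45): OK
  at node 32 with bounds (30, 43): OK
  at node 34 with bounds (32, 43): OK
No violation found at any node.
Result: Valid BST


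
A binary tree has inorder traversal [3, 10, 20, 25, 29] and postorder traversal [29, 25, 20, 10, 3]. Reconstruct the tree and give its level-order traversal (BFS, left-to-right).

Inorder:   [3, 10, 20, 25, 29]
Postorder: [29, 25, 20, 10, 3]
Algorithm: postorder visits root last, so walk postorder right-to-left;
each value is the root of the current inorder slice — split it at that
value, recurse on the right subtree first, then the left.
Recursive splits:
  root=3; inorder splits into left=[], right=[10, 20, 25, 29]
  root=10; inorder splits into left=[], right=[20, 25, 29]
  root=20; inorder splits into left=[], right=[25, 29]
  root=25; inorder splits into left=[], right=[29]
  root=29; inorder splits into left=[], right=[]
Reconstructed level-order: [3, 10, 20, 25, 29]


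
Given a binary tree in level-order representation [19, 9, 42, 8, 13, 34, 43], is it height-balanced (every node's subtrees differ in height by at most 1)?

Tree (level-order array): [19, 9, 42, 8, 13, 34, 43]
Definition: a tree is height-balanced if, at every node, |h(left) - h(right)| <= 1 (empty subtree has height -1).
Bottom-up per-node check:
  node 8: h_left=-1, h_right=-1, diff=0 [OK], height=0
  node 13: h_left=-1, h_right=-1, diff=0 [OK], height=0
  node 9: h_left=0, h_right=0, diff=0 [OK], height=1
  node 34: h_left=-1, h_right=-1, diff=0 [OK], height=0
  node 43: h_left=-1, h_right=-1, diff=0 [OK], height=0
  node 42: h_left=0, h_right=0, diff=0 [OK], height=1
  node 19: h_left=1, h_right=1, diff=0 [OK], height=2
All nodes satisfy the balance condition.
Result: Balanced


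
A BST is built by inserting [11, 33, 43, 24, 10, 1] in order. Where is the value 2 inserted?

Starting tree (level order): [11, 10, 33, 1, None, 24, 43]
Insertion path: 11 -> 10 -> 1
Result: insert 2 as right child of 1
Final tree (level order): [11, 10, 33, 1, None, 24, 43, None, 2]


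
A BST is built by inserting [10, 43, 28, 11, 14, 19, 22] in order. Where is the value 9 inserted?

Starting tree (level order): [10, None, 43, 28, None, 11, None, None, 14, None, 19, None, 22]
Insertion path: 10
Result: insert 9 as left child of 10
Final tree (level order): [10, 9, 43, None, None, 28, None, 11, None, None, 14, None, 19, None, 22]


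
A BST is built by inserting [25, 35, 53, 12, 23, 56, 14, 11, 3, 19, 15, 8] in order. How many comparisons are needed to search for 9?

Search path for 9: 25 -> 12 -> 11 -> 3 -> 8
Found: False
Comparisons: 5


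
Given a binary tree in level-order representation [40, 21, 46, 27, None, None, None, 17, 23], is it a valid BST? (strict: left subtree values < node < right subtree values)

Level-order array: [40, 21, 46, 27, None, None, None, 17, 23]
Validate using subtree bounds (lo, hi): at each node, require lo < value < hi,
then recurse left with hi=value and right with lo=value.
Preorder trace (stopping at first violation):
  at node 40 with bounds (-inf, +inf): OK
  at node 21 with bounds (-inf, 40): OK
  at node 27 with bounds (-inf, 21): VIOLATION
Node 27 violates its bound: not (-inf < 27 < 21).
Result: Not a valid BST


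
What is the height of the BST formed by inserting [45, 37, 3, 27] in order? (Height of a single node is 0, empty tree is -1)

Insertion order: [45, 37, 3, 27]
Tree (level-order array): [45, 37, None, 3, None, None, 27]
Compute height bottom-up (empty subtree = -1):
  height(27) = 1 + max(-1, -1) = 0
  height(3) = 1 + max(-1, 0) = 1
  height(37) = 1 + max(1, -1) = 2
  height(45) = 1 + max(2, -1) = 3
Height = 3


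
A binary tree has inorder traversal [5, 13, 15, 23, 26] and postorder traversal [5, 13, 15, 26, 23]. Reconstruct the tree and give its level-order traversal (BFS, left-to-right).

Inorder:   [5, 13, 15, 23, 26]
Postorder: [5, 13, 15, 26, 23]
Algorithm: postorder visits root last, so walk postorder right-to-left;
each value is the root of the current inorder slice — split it at that
value, recurse on the right subtree first, then the left.
Recursive splits:
  root=23; inorder splits into left=[5, 13, 15], right=[26]
  root=26; inorder splits into left=[], right=[]
  root=15; inorder splits into left=[5, 13], right=[]
  root=13; inorder splits into left=[5], right=[]
  root=5; inorder splits into left=[], right=[]
Reconstructed level-order: [23, 15, 26, 13, 5]


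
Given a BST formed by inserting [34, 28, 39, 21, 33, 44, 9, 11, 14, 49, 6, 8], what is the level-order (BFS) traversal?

Tree insertion order: [34, 28, 39, 21, 33, 44, 9, 11, 14, 49, 6, 8]
Tree (level-order array): [34, 28, 39, 21, 33, None, 44, 9, None, None, None, None, 49, 6, 11, None, None, None, 8, None, 14]
BFS from the root, enqueuing left then right child of each popped node:
  queue [34] -> pop 34, enqueue [28, 39], visited so far: [34]
  queue [28, 39] -> pop 28, enqueue [21, 33], visited so far: [34, 28]
  queue [39, 21, 33] -> pop 39, enqueue [44], visited so far: [34, 28, 39]
  queue [21, 33, 44] -> pop 21, enqueue [9], visited so far: [34, 28, 39, 21]
  queue [33, 44, 9] -> pop 33, enqueue [none], visited so far: [34, 28, 39, 21, 33]
  queue [44, 9] -> pop 44, enqueue [49], visited so far: [34, 28, 39, 21, 33, 44]
  queue [9, 49] -> pop 9, enqueue [6, 11], visited so far: [34, 28, 39, 21, 33, 44, 9]
  queue [49, 6, 11] -> pop 49, enqueue [none], visited so far: [34, 28, 39, 21, 33, 44, 9, 49]
  queue [6, 11] -> pop 6, enqueue [8], visited so far: [34, 28, 39, 21, 33, 44, 9, 49, 6]
  queue [11, 8] -> pop 11, enqueue [14], visited so far: [34, 28, 39, 21, 33, 44, 9, 49, 6, 11]
  queue [8, 14] -> pop 8, enqueue [none], visited so far: [34, 28, 39, 21, 33, 44, 9, 49, 6, 11, 8]
  queue [14] -> pop 14, enqueue [none], visited so far: [34, 28, 39, 21, 33, 44, 9, 49, 6, 11, 8, 14]
Result: [34, 28, 39, 21, 33, 44, 9, 49, 6, 11, 8, 14]


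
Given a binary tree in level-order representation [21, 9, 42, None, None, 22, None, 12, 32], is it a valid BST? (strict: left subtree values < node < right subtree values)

Level-order array: [21, 9, 42, None, None, 22, None, 12, 32]
Validate using subtree bounds (lo, hi): at each node, require lo < value < hi,
then recurse left with hi=value and right with lo=value.
Preorder trace (stopping at first violation):
  at node 21 with bounds (-inf, +inf): OK
  at node 9 with bounds (-inf, 21): OK
  at node 42 with bounds (21, +inf): OK
  at node 22 with bounds (21, 42): OK
  at node 12 with bounds (21, 22): VIOLATION
Node 12 violates its bound: not (21 < 12 < 22).
Result: Not a valid BST


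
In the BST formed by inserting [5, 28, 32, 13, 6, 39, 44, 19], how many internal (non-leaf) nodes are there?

Tree built from: [5, 28, 32, 13, 6, 39, 44, 19]
Tree (level-order array): [5, None, 28, 13, 32, 6, 19, None, 39, None, None, None, None, None, 44]
Rule: An internal node has at least one child.
Per-node child counts:
  node 5: 1 child(ren)
  node 28: 2 child(ren)
  node 13: 2 child(ren)
  node 6: 0 child(ren)
  node 19: 0 child(ren)
  node 32: 1 child(ren)
  node 39: 1 child(ren)
  node 44: 0 child(ren)
Matching nodes: [5, 28, 13, 32, 39]
Count of internal (non-leaf) nodes: 5


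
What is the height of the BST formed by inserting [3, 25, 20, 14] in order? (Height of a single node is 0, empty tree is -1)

Insertion order: [3, 25, 20, 14]
Tree (level-order array): [3, None, 25, 20, None, 14]
Compute height bottom-up (empty subtree = -1):
  height(14) = 1 + max(-1, -1) = 0
  height(20) = 1 + max(0, -1) = 1
  height(25) = 1 + max(1, -1) = 2
  height(3) = 1 + max(-1, 2) = 3
Height = 3


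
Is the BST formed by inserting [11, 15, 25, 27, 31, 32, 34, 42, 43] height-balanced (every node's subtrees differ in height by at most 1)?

Tree (level-order array): [11, None, 15, None, 25, None, 27, None, 31, None, 32, None, 34, None, 42, None, 43]
Definition: a tree is height-balanced if, at every node, |h(left) - h(right)| <= 1 (empty subtree has height -1).
Bottom-up per-node check:
  node 43: h_left=-1, h_right=-1, diff=0 [OK], height=0
  node 42: h_left=-1, h_right=0, diff=1 [OK], height=1
  node 34: h_left=-1, h_right=1, diff=2 [FAIL (|-1-1|=2 > 1)], height=2
  node 32: h_left=-1, h_right=2, diff=3 [FAIL (|-1-2|=3 > 1)], height=3
  node 31: h_left=-1, h_right=3, diff=4 [FAIL (|-1-3|=4 > 1)], height=4
  node 27: h_left=-1, h_right=4, diff=5 [FAIL (|-1-4|=5 > 1)], height=5
  node 25: h_left=-1, h_right=5, diff=6 [FAIL (|-1-5|=6 > 1)], height=6
  node 15: h_left=-1, h_right=6, diff=7 [FAIL (|-1-6|=7 > 1)], height=7
  node 11: h_left=-1, h_right=7, diff=8 [FAIL (|-1-7|=8 > 1)], height=8
Node 34 violates the condition: |-1 - 1| = 2 > 1.
Result: Not balanced


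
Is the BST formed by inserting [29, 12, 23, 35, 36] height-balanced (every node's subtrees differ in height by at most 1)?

Tree (level-order array): [29, 12, 35, None, 23, None, 36]
Definition: a tree is height-balanced if, at every node, |h(left) - h(right)| <= 1 (empty subtree has height -1).
Bottom-up per-node check:
  node 23: h_left=-1, h_right=-1, diff=0 [OK], height=0
  node 12: h_left=-1, h_right=0, diff=1 [OK], height=1
  node 36: h_left=-1, h_right=-1, diff=0 [OK], height=0
  node 35: h_left=-1, h_right=0, diff=1 [OK], height=1
  node 29: h_left=1, h_right=1, diff=0 [OK], height=2
All nodes satisfy the balance condition.
Result: Balanced


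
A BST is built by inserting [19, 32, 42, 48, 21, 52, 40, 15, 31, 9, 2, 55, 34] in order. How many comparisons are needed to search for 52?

Search path for 52: 19 -> 32 -> 42 -> 48 -> 52
Found: True
Comparisons: 5


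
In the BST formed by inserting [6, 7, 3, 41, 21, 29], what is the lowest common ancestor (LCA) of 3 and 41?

Tree insertion order: [6, 7, 3, 41, 21, 29]
Tree (level-order array): [6, 3, 7, None, None, None, 41, 21, None, None, 29]
In a BST, the LCA of p=3, q=41 is the first node v on the
root-to-leaf path with p <= v <= q (go left if both < v, right if both > v).
Walk from root:
  at 6: 3 <= 6 <= 41, this is the LCA
LCA = 6


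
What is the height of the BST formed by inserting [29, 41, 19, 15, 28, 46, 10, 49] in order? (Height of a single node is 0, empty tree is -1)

Insertion order: [29, 41, 19, 15, 28, 46, 10, 49]
Tree (level-order array): [29, 19, 41, 15, 28, None, 46, 10, None, None, None, None, 49]
Compute height bottom-up (empty subtree = -1):
  height(10) = 1 + max(-1, -1) = 0
  height(15) = 1 + max(0, -1) = 1
  height(28) = 1 + max(-1, -1) = 0
  height(19) = 1 + max(1, 0) = 2
  height(49) = 1 + max(-1, -1) = 0
  height(46) = 1 + max(-1, 0) = 1
  height(41) = 1 + max(-1, 1) = 2
  height(29) = 1 + max(2, 2) = 3
Height = 3


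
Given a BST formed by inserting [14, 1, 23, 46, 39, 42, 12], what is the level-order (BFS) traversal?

Tree insertion order: [14, 1, 23, 46, 39, 42, 12]
Tree (level-order array): [14, 1, 23, None, 12, None, 46, None, None, 39, None, None, 42]
BFS from the root, enqueuing left then right child of each popped node:
  queue [14] -> pop 14, enqueue [1, 23], visited so far: [14]
  queue [1, 23] -> pop 1, enqueue [12], visited so far: [14, 1]
  queue [23, 12] -> pop 23, enqueue [46], visited so far: [14, 1, 23]
  queue [12, 46] -> pop 12, enqueue [none], visited so far: [14, 1, 23, 12]
  queue [46] -> pop 46, enqueue [39], visited so far: [14, 1, 23, 12, 46]
  queue [39] -> pop 39, enqueue [42], visited so far: [14, 1, 23, 12, 46, 39]
  queue [42] -> pop 42, enqueue [none], visited so far: [14, 1, 23, 12, 46, 39, 42]
Result: [14, 1, 23, 12, 46, 39, 42]


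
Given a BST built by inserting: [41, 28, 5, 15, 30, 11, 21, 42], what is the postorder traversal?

Tree insertion order: [41, 28, 5, 15, 30, 11, 21, 42]
Tree (level-order array): [41, 28, 42, 5, 30, None, None, None, 15, None, None, 11, 21]
Postorder traversal: [11, 21, 15, 5, 30, 28, 42, 41]


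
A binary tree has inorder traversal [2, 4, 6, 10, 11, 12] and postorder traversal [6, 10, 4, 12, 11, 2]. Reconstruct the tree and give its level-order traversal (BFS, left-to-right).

Inorder:   [2, 4, 6, 10, 11, 12]
Postorder: [6, 10, 4, 12, 11, 2]
Algorithm: postorder visits root last, so walk postorder right-to-left;
each value is the root of the current inorder slice — split it at that
value, recurse on the right subtree first, then the left.
Recursive splits:
  root=2; inorder splits into left=[], right=[4, 6, 10, 11, 12]
  root=11; inorder splits into left=[4, 6, 10], right=[12]
  root=12; inorder splits into left=[], right=[]
  root=4; inorder splits into left=[], right=[6, 10]
  root=10; inorder splits into left=[6], right=[]
  root=6; inorder splits into left=[], right=[]
Reconstructed level-order: [2, 11, 4, 12, 10, 6]


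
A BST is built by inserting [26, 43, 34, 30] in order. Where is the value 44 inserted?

Starting tree (level order): [26, None, 43, 34, None, 30]
Insertion path: 26 -> 43
Result: insert 44 as right child of 43
Final tree (level order): [26, None, 43, 34, 44, 30]


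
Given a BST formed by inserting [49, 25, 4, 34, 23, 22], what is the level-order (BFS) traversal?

Tree insertion order: [49, 25, 4, 34, 23, 22]
Tree (level-order array): [49, 25, None, 4, 34, None, 23, None, None, 22]
BFS from the root, enqueuing left then right child of each popped node:
  queue [49] -> pop 49, enqueue [25], visited so far: [49]
  queue [25] -> pop 25, enqueue [4, 34], visited so far: [49, 25]
  queue [4, 34] -> pop 4, enqueue [23], visited so far: [49, 25, 4]
  queue [34, 23] -> pop 34, enqueue [none], visited so far: [49, 25, 4, 34]
  queue [23] -> pop 23, enqueue [22], visited so far: [49, 25, 4, 34, 23]
  queue [22] -> pop 22, enqueue [none], visited so far: [49, 25, 4, 34, 23, 22]
Result: [49, 25, 4, 34, 23, 22]
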